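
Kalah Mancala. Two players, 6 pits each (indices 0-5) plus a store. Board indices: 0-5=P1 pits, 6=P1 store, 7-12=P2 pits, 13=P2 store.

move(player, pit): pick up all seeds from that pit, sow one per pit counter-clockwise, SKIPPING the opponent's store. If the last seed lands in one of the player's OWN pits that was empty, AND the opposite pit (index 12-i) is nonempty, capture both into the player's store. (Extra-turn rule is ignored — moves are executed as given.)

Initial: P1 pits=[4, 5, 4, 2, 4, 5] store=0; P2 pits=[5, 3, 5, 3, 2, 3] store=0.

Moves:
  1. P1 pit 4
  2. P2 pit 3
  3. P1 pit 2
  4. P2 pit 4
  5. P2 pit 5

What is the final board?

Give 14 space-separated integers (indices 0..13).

Move 1: P1 pit4 -> P1=[4,5,4,2,0,6](1) P2=[6,4,5,3,2,3](0)
Move 2: P2 pit3 -> P1=[4,5,4,2,0,6](1) P2=[6,4,5,0,3,4](1)
Move 3: P1 pit2 -> P1=[4,5,0,3,1,7](2) P2=[6,4,5,0,3,4](1)
Move 4: P2 pit4 -> P1=[5,5,0,3,1,7](2) P2=[6,4,5,0,0,5](2)
Move 5: P2 pit5 -> P1=[6,6,1,4,1,7](2) P2=[6,4,5,0,0,0](3)

Answer: 6 6 1 4 1 7 2 6 4 5 0 0 0 3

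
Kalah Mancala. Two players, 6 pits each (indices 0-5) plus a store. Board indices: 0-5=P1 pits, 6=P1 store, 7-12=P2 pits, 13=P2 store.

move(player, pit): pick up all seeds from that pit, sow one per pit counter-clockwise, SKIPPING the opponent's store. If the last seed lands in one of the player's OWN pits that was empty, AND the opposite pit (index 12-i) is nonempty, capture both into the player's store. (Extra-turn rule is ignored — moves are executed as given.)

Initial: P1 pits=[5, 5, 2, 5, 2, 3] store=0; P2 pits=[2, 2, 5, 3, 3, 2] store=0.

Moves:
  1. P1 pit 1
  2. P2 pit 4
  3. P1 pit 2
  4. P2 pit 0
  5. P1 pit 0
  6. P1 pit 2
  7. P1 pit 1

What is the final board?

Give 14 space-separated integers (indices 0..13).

Answer: 0 0 0 9 5 6 6 0 3 6 0 0 3 1

Derivation:
Move 1: P1 pit1 -> P1=[5,0,3,6,3,4](1) P2=[2,2,5,3,3,2](0)
Move 2: P2 pit4 -> P1=[6,0,3,6,3,4](1) P2=[2,2,5,3,0,3](1)
Move 3: P1 pit2 -> P1=[6,0,0,7,4,5](1) P2=[2,2,5,3,0,3](1)
Move 4: P2 pit0 -> P1=[6,0,0,7,4,5](1) P2=[0,3,6,3,0,3](1)
Move 5: P1 pit0 -> P1=[0,1,1,8,5,6](2) P2=[0,3,6,3,0,3](1)
Move 6: P1 pit2 -> P1=[0,1,0,9,5,6](2) P2=[0,3,6,3,0,3](1)
Move 7: P1 pit1 -> P1=[0,0,0,9,5,6](6) P2=[0,3,6,0,0,3](1)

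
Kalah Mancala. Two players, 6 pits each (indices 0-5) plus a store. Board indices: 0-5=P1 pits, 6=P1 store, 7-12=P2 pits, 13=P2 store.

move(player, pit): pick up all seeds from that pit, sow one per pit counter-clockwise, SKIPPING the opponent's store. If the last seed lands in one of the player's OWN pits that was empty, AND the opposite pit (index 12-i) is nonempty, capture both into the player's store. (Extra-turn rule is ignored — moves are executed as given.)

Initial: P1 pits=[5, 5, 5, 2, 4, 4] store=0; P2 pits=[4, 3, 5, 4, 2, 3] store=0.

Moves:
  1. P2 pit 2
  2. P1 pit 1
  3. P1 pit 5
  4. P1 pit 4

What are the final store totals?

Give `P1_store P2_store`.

Move 1: P2 pit2 -> P1=[6,5,5,2,4,4](0) P2=[4,3,0,5,3,4](1)
Move 2: P1 pit1 -> P1=[6,0,6,3,5,5](1) P2=[4,3,0,5,3,4](1)
Move 3: P1 pit5 -> P1=[6,0,6,3,5,0](2) P2=[5,4,1,6,3,4](1)
Move 4: P1 pit4 -> P1=[6,0,6,3,0,1](3) P2=[6,5,2,6,3,4](1)

Answer: 3 1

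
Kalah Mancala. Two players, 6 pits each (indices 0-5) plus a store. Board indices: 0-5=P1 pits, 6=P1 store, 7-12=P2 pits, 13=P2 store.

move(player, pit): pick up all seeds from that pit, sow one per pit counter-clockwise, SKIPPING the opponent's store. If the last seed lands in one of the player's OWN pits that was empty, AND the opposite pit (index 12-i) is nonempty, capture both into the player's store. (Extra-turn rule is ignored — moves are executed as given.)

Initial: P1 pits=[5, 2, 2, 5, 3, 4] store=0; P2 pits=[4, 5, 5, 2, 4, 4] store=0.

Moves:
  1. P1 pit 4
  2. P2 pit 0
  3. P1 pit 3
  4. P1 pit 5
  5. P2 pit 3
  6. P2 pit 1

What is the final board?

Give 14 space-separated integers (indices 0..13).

Move 1: P1 pit4 -> P1=[5,2,2,5,0,5](1) P2=[5,5,5,2,4,4](0)
Move 2: P2 pit0 -> P1=[5,2,2,5,0,5](1) P2=[0,6,6,3,5,5](0)
Move 3: P1 pit3 -> P1=[5,2,2,0,1,6](2) P2=[1,7,6,3,5,5](0)
Move 4: P1 pit5 -> P1=[5,2,2,0,1,0](3) P2=[2,8,7,4,6,5](0)
Move 5: P2 pit3 -> P1=[6,2,2,0,1,0](3) P2=[2,8,7,0,7,6](1)
Move 6: P2 pit1 -> P1=[7,3,3,0,1,0](3) P2=[2,0,8,1,8,7](2)

Answer: 7 3 3 0 1 0 3 2 0 8 1 8 7 2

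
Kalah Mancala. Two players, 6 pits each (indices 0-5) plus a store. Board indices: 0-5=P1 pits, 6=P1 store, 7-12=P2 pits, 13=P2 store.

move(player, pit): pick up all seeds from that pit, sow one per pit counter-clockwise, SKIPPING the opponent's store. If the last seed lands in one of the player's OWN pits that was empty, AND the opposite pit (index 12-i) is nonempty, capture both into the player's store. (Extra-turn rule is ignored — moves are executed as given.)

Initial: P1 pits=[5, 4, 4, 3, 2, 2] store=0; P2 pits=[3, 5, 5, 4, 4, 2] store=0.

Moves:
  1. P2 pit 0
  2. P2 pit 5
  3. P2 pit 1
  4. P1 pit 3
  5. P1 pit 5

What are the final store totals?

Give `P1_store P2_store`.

Answer: 2 2

Derivation:
Move 1: P2 pit0 -> P1=[5,4,4,3,2,2](0) P2=[0,6,6,5,4,2](0)
Move 2: P2 pit5 -> P1=[6,4,4,3,2,2](0) P2=[0,6,6,5,4,0](1)
Move 3: P2 pit1 -> P1=[7,4,4,3,2,2](0) P2=[0,0,7,6,5,1](2)
Move 4: P1 pit3 -> P1=[7,4,4,0,3,3](1) P2=[0,0,7,6,5,1](2)
Move 5: P1 pit5 -> P1=[7,4,4,0,3,0](2) P2=[1,1,7,6,5,1](2)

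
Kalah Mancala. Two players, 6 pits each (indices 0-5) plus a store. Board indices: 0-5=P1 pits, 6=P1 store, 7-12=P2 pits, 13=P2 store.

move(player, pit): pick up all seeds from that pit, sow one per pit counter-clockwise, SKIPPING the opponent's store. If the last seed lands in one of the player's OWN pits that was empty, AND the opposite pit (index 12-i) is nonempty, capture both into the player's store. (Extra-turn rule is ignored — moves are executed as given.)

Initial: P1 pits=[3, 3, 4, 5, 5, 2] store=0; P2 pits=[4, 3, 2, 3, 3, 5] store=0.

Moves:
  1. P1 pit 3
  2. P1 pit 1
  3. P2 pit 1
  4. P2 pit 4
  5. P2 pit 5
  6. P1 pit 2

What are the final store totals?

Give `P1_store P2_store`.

Answer: 2 2

Derivation:
Move 1: P1 pit3 -> P1=[3,3,4,0,6,3](1) P2=[5,4,2,3,3,5](0)
Move 2: P1 pit1 -> P1=[3,0,5,1,7,3](1) P2=[5,4,2,3,3,5](0)
Move 3: P2 pit1 -> P1=[3,0,5,1,7,3](1) P2=[5,0,3,4,4,6](0)
Move 4: P2 pit4 -> P1=[4,1,5,1,7,3](1) P2=[5,0,3,4,0,7](1)
Move 5: P2 pit5 -> P1=[5,2,6,2,8,4](1) P2=[5,0,3,4,0,0](2)
Move 6: P1 pit2 -> P1=[5,2,0,3,9,5](2) P2=[6,1,3,4,0,0](2)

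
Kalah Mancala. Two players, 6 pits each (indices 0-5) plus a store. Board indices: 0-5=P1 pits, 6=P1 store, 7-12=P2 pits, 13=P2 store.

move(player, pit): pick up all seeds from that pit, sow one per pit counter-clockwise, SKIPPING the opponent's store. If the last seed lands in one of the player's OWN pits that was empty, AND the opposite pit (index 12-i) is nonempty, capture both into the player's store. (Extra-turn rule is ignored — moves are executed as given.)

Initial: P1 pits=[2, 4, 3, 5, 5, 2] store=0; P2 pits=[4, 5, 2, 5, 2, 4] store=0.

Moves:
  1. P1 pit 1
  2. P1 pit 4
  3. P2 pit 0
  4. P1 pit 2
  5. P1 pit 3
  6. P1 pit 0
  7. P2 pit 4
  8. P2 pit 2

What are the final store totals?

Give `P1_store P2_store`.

Answer: 12 2

Derivation:
Move 1: P1 pit1 -> P1=[2,0,4,6,6,3](0) P2=[4,5,2,5,2,4](0)
Move 2: P1 pit4 -> P1=[2,0,4,6,0,4](1) P2=[5,6,3,6,2,4](0)
Move 3: P2 pit0 -> P1=[2,0,4,6,0,4](1) P2=[0,7,4,7,3,5](0)
Move 4: P1 pit2 -> P1=[2,0,0,7,1,5](2) P2=[0,7,4,7,3,5](0)
Move 5: P1 pit3 -> P1=[2,0,0,0,2,6](3) P2=[1,8,5,8,3,5](0)
Move 6: P1 pit0 -> P1=[0,1,0,0,2,6](12) P2=[1,8,5,0,3,5](0)
Move 7: P2 pit4 -> P1=[1,1,0,0,2,6](12) P2=[1,8,5,0,0,6](1)
Move 8: P2 pit2 -> P1=[2,1,0,0,2,6](12) P2=[1,8,0,1,1,7](2)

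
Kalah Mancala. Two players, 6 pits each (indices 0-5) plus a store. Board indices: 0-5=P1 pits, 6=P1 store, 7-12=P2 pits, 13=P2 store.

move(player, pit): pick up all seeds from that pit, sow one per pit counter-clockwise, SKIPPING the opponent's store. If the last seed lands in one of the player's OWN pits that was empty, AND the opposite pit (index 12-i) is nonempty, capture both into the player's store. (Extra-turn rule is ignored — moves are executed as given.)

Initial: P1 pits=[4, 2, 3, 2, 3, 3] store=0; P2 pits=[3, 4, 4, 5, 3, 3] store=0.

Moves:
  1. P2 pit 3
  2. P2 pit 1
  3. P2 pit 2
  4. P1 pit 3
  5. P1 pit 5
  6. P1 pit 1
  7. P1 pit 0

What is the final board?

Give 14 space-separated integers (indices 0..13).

Move 1: P2 pit3 -> P1=[5,3,3,2,3,3](0) P2=[3,4,4,0,4,4](1)
Move 2: P2 pit1 -> P1=[5,3,3,2,3,3](0) P2=[3,0,5,1,5,5](1)
Move 3: P2 pit2 -> P1=[6,3,3,2,3,3](0) P2=[3,0,0,2,6,6](2)
Move 4: P1 pit3 -> P1=[6,3,3,0,4,4](0) P2=[3,0,0,2,6,6](2)
Move 5: P1 pit5 -> P1=[6,3,3,0,4,0](1) P2=[4,1,1,2,6,6](2)
Move 6: P1 pit1 -> P1=[6,0,4,1,5,0](1) P2=[4,1,1,2,6,6](2)
Move 7: P1 pit0 -> P1=[0,1,5,2,6,1](2) P2=[4,1,1,2,6,6](2)

Answer: 0 1 5 2 6 1 2 4 1 1 2 6 6 2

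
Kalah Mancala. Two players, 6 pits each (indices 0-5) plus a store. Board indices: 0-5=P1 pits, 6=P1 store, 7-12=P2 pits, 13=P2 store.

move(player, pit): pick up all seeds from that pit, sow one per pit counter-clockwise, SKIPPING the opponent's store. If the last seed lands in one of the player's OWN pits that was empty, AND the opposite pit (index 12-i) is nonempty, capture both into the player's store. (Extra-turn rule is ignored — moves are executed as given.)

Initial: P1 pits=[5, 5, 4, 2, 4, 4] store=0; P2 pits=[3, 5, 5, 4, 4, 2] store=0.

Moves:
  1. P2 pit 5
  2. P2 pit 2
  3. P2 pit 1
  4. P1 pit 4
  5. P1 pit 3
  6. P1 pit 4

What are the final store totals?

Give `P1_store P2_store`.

Answer: 1 3

Derivation:
Move 1: P2 pit5 -> P1=[6,5,4,2,4,4](0) P2=[3,5,5,4,4,0](1)
Move 2: P2 pit2 -> P1=[7,5,4,2,4,4](0) P2=[3,5,0,5,5,1](2)
Move 3: P2 pit1 -> P1=[7,5,4,2,4,4](0) P2=[3,0,1,6,6,2](3)
Move 4: P1 pit4 -> P1=[7,5,4,2,0,5](1) P2=[4,1,1,6,6,2](3)
Move 5: P1 pit3 -> P1=[7,5,4,0,1,6](1) P2=[4,1,1,6,6,2](3)
Move 6: P1 pit4 -> P1=[7,5,4,0,0,7](1) P2=[4,1,1,6,6,2](3)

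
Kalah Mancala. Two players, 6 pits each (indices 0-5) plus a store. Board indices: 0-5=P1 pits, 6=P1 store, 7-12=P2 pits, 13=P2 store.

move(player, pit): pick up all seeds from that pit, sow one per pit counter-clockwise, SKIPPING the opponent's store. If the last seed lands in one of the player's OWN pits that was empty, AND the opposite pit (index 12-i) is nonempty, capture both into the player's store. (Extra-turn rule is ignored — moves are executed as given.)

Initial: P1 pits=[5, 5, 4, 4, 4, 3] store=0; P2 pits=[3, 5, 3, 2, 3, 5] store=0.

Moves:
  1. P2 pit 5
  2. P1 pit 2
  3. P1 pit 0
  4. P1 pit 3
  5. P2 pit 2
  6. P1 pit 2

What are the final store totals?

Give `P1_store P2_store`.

Answer: 3 2

Derivation:
Move 1: P2 pit5 -> P1=[6,6,5,5,4,3](0) P2=[3,5,3,2,3,0](1)
Move 2: P1 pit2 -> P1=[6,6,0,6,5,4](1) P2=[4,5,3,2,3,0](1)
Move 3: P1 pit0 -> P1=[0,7,1,7,6,5](2) P2=[4,5,3,2,3,0](1)
Move 4: P1 pit3 -> P1=[0,7,1,0,7,6](3) P2=[5,6,4,3,3,0](1)
Move 5: P2 pit2 -> P1=[0,7,1,0,7,6](3) P2=[5,6,0,4,4,1](2)
Move 6: P1 pit2 -> P1=[0,7,0,1,7,6](3) P2=[5,6,0,4,4,1](2)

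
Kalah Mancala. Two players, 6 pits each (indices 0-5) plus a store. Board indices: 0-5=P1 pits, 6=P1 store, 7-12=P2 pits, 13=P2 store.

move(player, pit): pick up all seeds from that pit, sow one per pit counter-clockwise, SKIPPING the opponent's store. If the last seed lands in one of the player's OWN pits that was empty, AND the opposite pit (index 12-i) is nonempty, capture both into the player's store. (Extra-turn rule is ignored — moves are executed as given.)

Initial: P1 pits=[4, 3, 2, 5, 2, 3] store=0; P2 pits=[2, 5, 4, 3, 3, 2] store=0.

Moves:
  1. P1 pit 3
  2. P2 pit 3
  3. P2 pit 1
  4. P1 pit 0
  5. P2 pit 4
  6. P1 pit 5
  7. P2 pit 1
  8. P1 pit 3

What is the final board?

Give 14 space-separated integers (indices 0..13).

Move 1: P1 pit3 -> P1=[4,3,2,0,3,4](1) P2=[3,6,4,3,3,2](0)
Move 2: P2 pit3 -> P1=[4,3,2,0,3,4](1) P2=[3,6,4,0,4,3](1)
Move 3: P2 pit1 -> P1=[5,3,2,0,3,4](1) P2=[3,0,5,1,5,4](2)
Move 4: P1 pit0 -> P1=[0,4,3,1,4,5](1) P2=[3,0,5,1,5,4](2)
Move 5: P2 pit4 -> P1=[1,5,4,1,4,5](1) P2=[3,0,5,1,0,5](3)
Move 6: P1 pit5 -> P1=[1,5,4,1,4,0](2) P2=[4,1,6,2,0,5](3)
Move 7: P2 pit1 -> P1=[1,5,4,1,4,0](2) P2=[4,0,7,2,0,5](3)
Move 8: P1 pit3 -> P1=[1,5,4,0,5,0](2) P2=[4,0,7,2,0,5](3)

Answer: 1 5 4 0 5 0 2 4 0 7 2 0 5 3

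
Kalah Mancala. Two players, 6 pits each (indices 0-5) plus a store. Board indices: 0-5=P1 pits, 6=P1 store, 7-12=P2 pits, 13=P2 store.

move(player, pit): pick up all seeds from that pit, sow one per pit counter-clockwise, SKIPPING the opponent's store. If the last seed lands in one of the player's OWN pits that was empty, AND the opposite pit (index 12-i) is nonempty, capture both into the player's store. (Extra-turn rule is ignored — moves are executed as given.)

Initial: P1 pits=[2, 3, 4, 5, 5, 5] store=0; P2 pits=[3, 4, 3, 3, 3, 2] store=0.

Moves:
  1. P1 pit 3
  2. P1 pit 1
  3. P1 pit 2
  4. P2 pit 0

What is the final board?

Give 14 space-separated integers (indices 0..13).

Answer: 2 0 0 2 8 7 2 0 6 4 4 4 3 0

Derivation:
Move 1: P1 pit3 -> P1=[2,3,4,0,6,6](1) P2=[4,5,3,3,3,2](0)
Move 2: P1 pit1 -> P1=[2,0,5,1,7,6](1) P2=[4,5,3,3,3,2](0)
Move 3: P1 pit2 -> P1=[2,0,0,2,8,7](2) P2=[5,5,3,3,3,2](0)
Move 4: P2 pit0 -> P1=[2,0,0,2,8,7](2) P2=[0,6,4,4,4,3](0)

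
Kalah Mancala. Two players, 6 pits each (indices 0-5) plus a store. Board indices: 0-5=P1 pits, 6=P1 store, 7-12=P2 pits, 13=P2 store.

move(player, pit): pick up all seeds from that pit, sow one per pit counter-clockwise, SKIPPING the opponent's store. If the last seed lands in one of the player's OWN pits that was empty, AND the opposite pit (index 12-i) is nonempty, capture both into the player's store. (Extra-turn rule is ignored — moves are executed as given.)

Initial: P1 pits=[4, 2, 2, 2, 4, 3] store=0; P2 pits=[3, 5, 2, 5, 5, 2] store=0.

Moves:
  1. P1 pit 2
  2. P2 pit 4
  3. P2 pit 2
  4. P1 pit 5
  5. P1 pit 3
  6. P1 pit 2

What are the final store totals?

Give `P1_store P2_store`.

Answer: 2 5

Derivation:
Move 1: P1 pit2 -> P1=[4,2,0,3,5,3](0) P2=[3,5,2,5,5,2](0)
Move 2: P2 pit4 -> P1=[5,3,1,3,5,3](0) P2=[3,5,2,5,0,3](1)
Move 3: P2 pit2 -> P1=[5,0,1,3,5,3](0) P2=[3,5,0,6,0,3](5)
Move 4: P1 pit5 -> P1=[5,0,1,3,5,0](1) P2=[4,6,0,6,0,3](5)
Move 5: P1 pit3 -> P1=[5,0,1,0,6,1](2) P2=[4,6,0,6,0,3](5)
Move 6: P1 pit2 -> P1=[5,0,0,1,6,1](2) P2=[4,6,0,6,0,3](5)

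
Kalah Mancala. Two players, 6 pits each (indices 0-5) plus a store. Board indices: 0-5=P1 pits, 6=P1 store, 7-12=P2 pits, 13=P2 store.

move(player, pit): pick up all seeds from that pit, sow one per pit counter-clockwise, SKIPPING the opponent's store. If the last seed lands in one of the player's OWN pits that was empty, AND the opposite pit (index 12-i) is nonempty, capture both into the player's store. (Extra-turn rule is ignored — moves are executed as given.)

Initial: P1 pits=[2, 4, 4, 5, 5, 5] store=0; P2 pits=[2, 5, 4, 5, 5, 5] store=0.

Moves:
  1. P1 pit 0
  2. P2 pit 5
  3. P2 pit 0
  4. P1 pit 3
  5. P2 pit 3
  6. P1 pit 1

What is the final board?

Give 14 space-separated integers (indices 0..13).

Move 1: P1 pit0 -> P1=[0,5,5,5,5,5](0) P2=[2,5,4,5,5,5](0)
Move 2: P2 pit5 -> P1=[1,6,6,6,5,5](0) P2=[2,5,4,5,5,0](1)
Move 3: P2 pit0 -> P1=[1,6,6,6,5,5](0) P2=[0,6,5,5,5,0](1)
Move 4: P1 pit3 -> P1=[1,6,6,0,6,6](1) P2=[1,7,6,5,5,0](1)
Move 5: P2 pit3 -> P1=[2,7,6,0,6,6](1) P2=[1,7,6,0,6,1](2)
Move 6: P1 pit1 -> P1=[2,0,7,1,7,7](2) P2=[2,8,6,0,6,1](2)

Answer: 2 0 7 1 7 7 2 2 8 6 0 6 1 2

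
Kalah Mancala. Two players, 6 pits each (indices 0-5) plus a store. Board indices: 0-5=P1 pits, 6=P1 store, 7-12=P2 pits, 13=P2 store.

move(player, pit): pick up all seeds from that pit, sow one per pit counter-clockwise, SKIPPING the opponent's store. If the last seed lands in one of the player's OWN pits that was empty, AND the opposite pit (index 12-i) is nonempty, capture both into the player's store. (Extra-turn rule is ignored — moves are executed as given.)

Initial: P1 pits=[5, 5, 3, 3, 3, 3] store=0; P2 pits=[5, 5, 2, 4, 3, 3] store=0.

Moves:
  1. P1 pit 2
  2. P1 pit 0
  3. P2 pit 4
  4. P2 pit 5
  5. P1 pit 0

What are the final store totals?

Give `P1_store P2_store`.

Move 1: P1 pit2 -> P1=[5,5,0,4,4,4](0) P2=[5,5,2,4,3,3](0)
Move 2: P1 pit0 -> P1=[0,6,1,5,5,5](0) P2=[5,5,2,4,3,3](0)
Move 3: P2 pit4 -> P1=[1,6,1,5,5,5](0) P2=[5,5,2,4,0,4](1)
Move 4: P2 pit5 -> P1=[2,7,2,5,5,5](0) P2=[5,5,2,4,0,0](2)
Move 5: P1 pit0 -> P1=[0,8,3,5,5,5](0) P2=[5,5,2,4,0,0](2)

Answer: 0 2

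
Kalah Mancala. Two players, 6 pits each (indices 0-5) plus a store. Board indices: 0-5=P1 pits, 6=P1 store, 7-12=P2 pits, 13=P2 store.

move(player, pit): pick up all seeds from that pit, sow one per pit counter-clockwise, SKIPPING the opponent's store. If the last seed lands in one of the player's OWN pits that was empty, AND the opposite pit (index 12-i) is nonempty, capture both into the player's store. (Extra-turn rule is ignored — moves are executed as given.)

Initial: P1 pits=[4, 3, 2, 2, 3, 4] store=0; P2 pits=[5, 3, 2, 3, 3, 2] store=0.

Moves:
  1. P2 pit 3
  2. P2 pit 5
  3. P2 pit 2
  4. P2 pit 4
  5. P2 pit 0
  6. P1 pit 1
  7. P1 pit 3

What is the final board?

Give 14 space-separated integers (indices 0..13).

Answer: 6 0 4 0 5 6 2 0 4 1 2 1 2 3

Derivation:
Move 1: P2 pit3 -> P1=[4,3,2,2,3,4](0) P2=[5,3,2,0,4,3](1)
Move 2: P2 pit5 -> P1=[5,4,2,2,3,4](0) P2=[5,3,2,0,4,0](2)
Move 3: P2 pit2 -> P1=[5,4,2,2,3,4](0) P2=[5,3,0,1,5,0](2)
Move 4: P2 pit4 -> P1=[6,5,3,2,3,4](0) P2=[5,3,0,1,0,1](3)
Move 5: P2 pit0 -> P1=[6,5,3,2,3,4](0) P2=[0,4,1,2,1,2](3)
Move 6: P1 pit1 -> P1=[6,0,4,3,4,5](1) P2=[0,4,1,2,1,2](3)
Move 7: P1 pit3 -> P1=[6,0,4,0,5,6](2) P2=[0,4,1,2,1,2](3)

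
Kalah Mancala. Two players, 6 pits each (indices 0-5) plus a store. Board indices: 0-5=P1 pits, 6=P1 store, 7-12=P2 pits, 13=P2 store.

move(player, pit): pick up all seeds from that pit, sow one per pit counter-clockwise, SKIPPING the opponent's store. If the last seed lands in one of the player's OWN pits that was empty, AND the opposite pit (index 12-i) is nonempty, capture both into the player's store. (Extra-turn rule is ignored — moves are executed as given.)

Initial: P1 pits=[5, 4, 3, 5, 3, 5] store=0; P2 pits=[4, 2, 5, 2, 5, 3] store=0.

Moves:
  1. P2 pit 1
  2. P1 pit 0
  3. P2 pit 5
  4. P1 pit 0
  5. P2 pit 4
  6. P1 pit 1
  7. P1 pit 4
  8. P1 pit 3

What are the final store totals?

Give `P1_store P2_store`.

Move 1: P2 pit1 -> P1=[5,4,3,5,3,5](0) P2=[4,0,6,3,5,3](0)
Move 2: P1 pit0 -> P1=[0,5,4,6,4,6](0) P2=[4,0,6,3,5,3](0)
Move 3: P2 pit5 -> P1=[1,6,4,6,4,6](0) P2=[4,0,6,3,5,0](1)
Move 4: P1 pit0 -> P1=[0,7,4,6,4,6](0) P2=[4,0,6,3,5,0](1)
Move 5: P2 pit4 -> P1=[1,8,5,6,4,6](0) P2=[4,0,6,3,0,1](2)
Move 6: P1 pit1 -> P1=[1,0,6,7,5,7](1) P2=[5,1,7,3,0,1](2)
Move 7: P1 pit4 -> P1=[1,0,6,7,0,8](2) P2=[6,2,8,3,0,1](2)
Move 8: P1 pit3 -> P1=[1,0,6,0,1,9](3) P2=[7,3,9,4,0,1](2)

Answer: 3 2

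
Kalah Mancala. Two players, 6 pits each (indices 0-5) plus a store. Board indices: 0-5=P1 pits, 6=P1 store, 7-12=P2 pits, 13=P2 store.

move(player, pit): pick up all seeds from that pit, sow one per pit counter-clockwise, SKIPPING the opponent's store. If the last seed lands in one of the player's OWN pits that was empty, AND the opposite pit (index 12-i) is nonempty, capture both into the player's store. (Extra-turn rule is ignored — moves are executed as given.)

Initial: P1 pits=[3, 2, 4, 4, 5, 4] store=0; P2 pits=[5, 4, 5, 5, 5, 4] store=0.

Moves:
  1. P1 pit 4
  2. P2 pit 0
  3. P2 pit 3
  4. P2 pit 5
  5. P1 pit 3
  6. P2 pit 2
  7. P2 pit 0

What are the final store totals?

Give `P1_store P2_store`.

Move 1: P1 pit4 -> P1=[3,2,4,4,0,5](1) P2=[6,5,6,5,5,4](0)
Move 2: P2 pit0 -> P1=[3,2,4,4,0,5](1) P2=[0,6,7,6,6,5](1)
Move 3: P2 pit3 -> P1=[4,3,5,4,0,5](1) P2=[0,6,7,0,7,6](2)
Move 4: P2 pit5 -> P1=[5,4,6,5,1,5](1) P2=[0,6,7,0,7,0](3)
Move 5: P1 pit3 -> P1=[5,4,6,0,2,6](2) P2=[1,7,7,0,7,0](3)
Move 6: P2 pit2 -> P1=[6,5,7,0,2,6](2) P2=[1,7,0,1,8,1](4)
Move 7: P2 pit0 -> P1=[6,5,7,0,2,6](2) P2=[0,8,0,1,8,1](4)

Answer: 2 4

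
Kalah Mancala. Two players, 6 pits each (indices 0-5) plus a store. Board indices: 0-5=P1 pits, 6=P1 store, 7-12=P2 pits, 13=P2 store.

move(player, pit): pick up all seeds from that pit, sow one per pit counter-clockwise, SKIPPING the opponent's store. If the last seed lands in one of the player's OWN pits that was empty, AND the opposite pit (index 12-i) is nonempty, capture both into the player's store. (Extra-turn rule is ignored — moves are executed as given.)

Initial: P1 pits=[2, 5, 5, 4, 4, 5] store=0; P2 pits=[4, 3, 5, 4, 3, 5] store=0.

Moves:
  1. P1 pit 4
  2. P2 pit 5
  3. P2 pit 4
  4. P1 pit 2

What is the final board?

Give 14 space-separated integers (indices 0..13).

Answer: 4 6 0 6 1 7 2 6 5 5 4 0 1 2

Derivation:
Move 1: P1 pit4 -> P1=[2,5,5,4,0,6](1) P2=[5,4,5,4,3,5](0)
Move 2: P2 pit5 -> P1=[3,6,6,5,0,6](1) P2=[5,4,5,4,3,0](1)
Move 3: P2 pit4 -> P1=[4,6,6,5,0,6](1) P2=[5,4,5,4,0,1](2)
Move 4: P1 pit2 -> P1=[4,6,0,6,1,7](2) P2=[6,5,5,4,0,1](2)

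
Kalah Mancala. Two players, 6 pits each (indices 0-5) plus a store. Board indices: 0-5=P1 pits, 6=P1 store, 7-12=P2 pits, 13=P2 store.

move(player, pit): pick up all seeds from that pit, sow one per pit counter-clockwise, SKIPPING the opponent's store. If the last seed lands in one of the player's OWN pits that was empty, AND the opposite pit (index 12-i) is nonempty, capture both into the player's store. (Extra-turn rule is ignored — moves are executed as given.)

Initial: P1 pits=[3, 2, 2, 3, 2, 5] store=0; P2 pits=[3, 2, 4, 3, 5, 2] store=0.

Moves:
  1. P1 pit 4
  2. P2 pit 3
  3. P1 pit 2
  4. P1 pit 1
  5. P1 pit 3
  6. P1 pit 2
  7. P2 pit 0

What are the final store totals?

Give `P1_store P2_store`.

Move 1: P1 pit4 -> P1=[3,2,2,3,0,6](1) P2=[3,2,4,3,5,2](0)
Move 2: P2 pit3 -> P1=[3,2,2,3,0,6](1) P2=[3,2,4,0,6,3](1)
Move 3: P1 pit2 -> P1=[3,2,0,4,0,6](4) P2=[3,0,4,0,6,3](1)
Move 4: P1 pit1 -> P1=[3,0,1,5,0,6](4) P2=[3,0,4,0,6,3](1)
Move 5: P1 pit3 -> P1=[3,0,1,0,1,7](5) P2=[4,1,4,0,6,3](1)
Move 6: P1 pit2 -> P1=[3,0,0,0,1,7](10) P2=[4,1,0,0,6,3](1)
Move 7: P2 pit0 -> P1=[3,0,0,0,1,7](10) P2=[0,2,1,1,7,3](1)

Answer: 10 1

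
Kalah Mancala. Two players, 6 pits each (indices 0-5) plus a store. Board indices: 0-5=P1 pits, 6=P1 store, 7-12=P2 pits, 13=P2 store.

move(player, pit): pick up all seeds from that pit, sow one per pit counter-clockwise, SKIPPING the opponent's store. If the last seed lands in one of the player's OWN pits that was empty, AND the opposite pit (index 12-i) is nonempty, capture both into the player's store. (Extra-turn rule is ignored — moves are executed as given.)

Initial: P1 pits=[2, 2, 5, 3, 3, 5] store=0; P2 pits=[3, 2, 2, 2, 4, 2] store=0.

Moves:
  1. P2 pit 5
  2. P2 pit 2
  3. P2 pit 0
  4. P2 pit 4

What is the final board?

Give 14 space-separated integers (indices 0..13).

Answer: 4 3 6 3 3 5 0 0 3 1 4 0 1 2

Derivation:
Move 1: P2 pit5 -> P1=[3,2,5,3,3,5](0) P2=[3,2,2,2,4,0](1)
Move 2: P2 pit2 -> P1=[3,2,5,3,3,5](0) P2=[3,2,0,3,5,0](1)
Move 3: P2 pit0 -> P1=[3,2,5,3,3,5](0) P2=[0,3,1,4,5,0](1)
Move 4: P2 pit4 -> P1=[4,3,6,3,3,5](0) P2=[0,3,1,4,0,1](2)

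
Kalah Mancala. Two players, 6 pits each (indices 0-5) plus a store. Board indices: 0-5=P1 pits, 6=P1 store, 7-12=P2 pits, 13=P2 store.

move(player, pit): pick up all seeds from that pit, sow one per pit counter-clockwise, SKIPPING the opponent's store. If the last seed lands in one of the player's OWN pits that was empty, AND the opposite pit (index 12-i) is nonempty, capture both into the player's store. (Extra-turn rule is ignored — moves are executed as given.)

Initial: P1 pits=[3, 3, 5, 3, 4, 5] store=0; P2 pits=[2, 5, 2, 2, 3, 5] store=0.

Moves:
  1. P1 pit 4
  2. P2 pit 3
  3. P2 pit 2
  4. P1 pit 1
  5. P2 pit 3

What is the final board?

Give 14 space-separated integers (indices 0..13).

Answer: 3 0 6 4 0 6 8 3 0 0 0 6 6 0

Derivation:
Move 1: P1 pit4 -> P1=[3,3,5,3,0,6](1) P2=[3,6,2,2,3,5](0)
Move 2: P2 pit3 -> P1=[3,3,5,3,0,6](1) P2=[3,6,2,0,4,6](0)
Move 3: P2 pit2 -> P1=[3,3,5,3,0,6](1) P2=[3,6,0,1,5,6](0)
Move 4: P1 pit1 -> P1=[3,0,6,4,0,6](8) P2=[3,0,0,1,5,6](0)
Move 5: P2 pit3 -> P1=[3,0,6,4,0,6](8) P2=[3,0,0,0,6,6](0)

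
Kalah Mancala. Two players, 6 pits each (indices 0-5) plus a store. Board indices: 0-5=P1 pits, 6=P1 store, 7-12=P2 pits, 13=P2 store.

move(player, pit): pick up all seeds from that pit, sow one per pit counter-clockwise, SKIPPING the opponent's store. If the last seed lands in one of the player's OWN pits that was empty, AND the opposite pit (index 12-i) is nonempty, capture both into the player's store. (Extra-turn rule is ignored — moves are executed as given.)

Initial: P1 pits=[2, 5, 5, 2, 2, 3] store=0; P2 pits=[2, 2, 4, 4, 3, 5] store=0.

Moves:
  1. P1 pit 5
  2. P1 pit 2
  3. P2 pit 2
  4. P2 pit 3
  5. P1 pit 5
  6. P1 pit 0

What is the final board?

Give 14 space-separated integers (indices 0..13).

Move 1: P1 pit5 -> P1=[2,5,5,2,2,0](1) P2=[3,3,4,4,3,5](0)
Move 2: P1 pit2 -> P1=[2,5,0,3,3,1](2) P2=[4,3,4,4,3,5](0)
Move 3: P2 pit2 -> P1=[2,5,0,3,3,1](2) P2=[4,3,0,5,4,6](1)
Move 4: P2 pit3 -> P1=[3,6,0,3,3,1](2) P2=[4,3,0,0,5,7](2)
Move 5: P1 pit5 -> P1=[3,6,0,3,3,0](3) P2=[4,3,0,0,5,7](2)
Move 6: P1 pit0 -> P1=[0,7,1,4,3,0](3) P2=[4,3,0,0,5,7](2)

Answer: 0 7 1 4 3 0 3 4 3 0 0 5 7 2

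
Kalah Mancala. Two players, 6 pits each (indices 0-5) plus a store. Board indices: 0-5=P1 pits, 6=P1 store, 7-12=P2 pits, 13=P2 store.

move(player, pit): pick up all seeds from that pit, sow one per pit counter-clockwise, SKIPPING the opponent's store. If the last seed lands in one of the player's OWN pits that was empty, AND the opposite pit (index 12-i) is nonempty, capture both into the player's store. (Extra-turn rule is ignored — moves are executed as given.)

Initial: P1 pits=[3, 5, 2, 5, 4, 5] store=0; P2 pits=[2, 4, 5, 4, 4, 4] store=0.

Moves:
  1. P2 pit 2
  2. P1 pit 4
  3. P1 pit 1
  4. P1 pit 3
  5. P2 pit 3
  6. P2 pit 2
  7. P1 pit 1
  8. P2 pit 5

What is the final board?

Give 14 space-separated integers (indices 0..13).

Answer: 6 1 2 1 3 8 3 4 6 0 0 6 0 7

Derivation:
Move 1: P2 pit2 -> P1=[4,5,2,5,4,5](0) P2=[2,4,0,5,5,5](1)
Move 2: P1 pit4 -> P1=[4,5,2,5,0,6](1) P2=[3,5,0,5,5,5](1)
Move 3: P1 pit1 -> P1=[4,0,3,6,1,7](2) P2=[3,5,0,5,5,5](1)
Move 4: P1 pit3 -> P1=[4,0,3,0,2,8](3) P2=[4,6,1,5,5,5](1)
Move 5: P2 pit3 -> P1=[5,1,3,0,2,8](3) P2=[4,6,1,0,6,6](2)
Move 6: P2 pit2 -> P1=[5,1,0,0,2,8](3) P2=[4,6,0,0,6,6](6)
Move 7: P1 pit1 -> P1=[5,0,1,0,2,8](3) P2=[4,6,0,0,6,6](6)
Move 8: P2 pit5 -> P1=[6,1,2,1,3,8](3) P2=[4,6,0,0,6,0](7)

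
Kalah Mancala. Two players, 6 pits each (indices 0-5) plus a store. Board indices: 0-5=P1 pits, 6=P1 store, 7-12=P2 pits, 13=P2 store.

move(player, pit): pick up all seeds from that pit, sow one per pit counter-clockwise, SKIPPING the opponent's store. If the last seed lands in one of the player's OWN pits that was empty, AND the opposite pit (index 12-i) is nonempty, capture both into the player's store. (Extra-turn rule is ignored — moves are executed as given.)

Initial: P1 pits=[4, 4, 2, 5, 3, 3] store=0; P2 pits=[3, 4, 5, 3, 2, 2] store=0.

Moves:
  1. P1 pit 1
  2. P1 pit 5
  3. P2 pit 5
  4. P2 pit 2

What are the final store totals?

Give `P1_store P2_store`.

Move 1: P1 pit1 -> P1=[4,0,3,6,4,4](0) P2=[3,4,5,3,2,2](0)
Move 2: P1 pit5 -> P1=[4,0,3,6,4,0](1) P2=[4,5,6,3,2,2](0)
Move 3: P2 pit5 -> P1=[5,0,3,6,4,0](1) P2=[4,5,6,3,2,0](1)
Move 4: P2 pit2 -> P1=[6,1,3,6,4,0](1) P2=[4,5,0,4,3,1](2)

Answer: 1 2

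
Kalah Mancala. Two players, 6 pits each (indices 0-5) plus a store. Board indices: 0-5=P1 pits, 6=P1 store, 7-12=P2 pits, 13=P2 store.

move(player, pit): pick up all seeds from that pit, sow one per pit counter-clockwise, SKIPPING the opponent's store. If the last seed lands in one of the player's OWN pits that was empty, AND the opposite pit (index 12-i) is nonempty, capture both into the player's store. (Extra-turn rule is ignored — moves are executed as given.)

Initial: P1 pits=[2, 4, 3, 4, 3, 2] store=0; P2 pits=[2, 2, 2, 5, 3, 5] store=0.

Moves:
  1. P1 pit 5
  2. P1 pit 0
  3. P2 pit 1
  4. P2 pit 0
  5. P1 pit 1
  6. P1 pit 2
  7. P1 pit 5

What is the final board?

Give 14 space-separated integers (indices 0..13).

Move 1: P1 pit5 -> P1=[2,4,3,4,3,0](1) P2=[3,2,2,5,3,5](0)
Move 2: P1 pit0 -> P1=[0,5,4,4,3,0](1) P2=[3,2,2,5,3,5](0)
Move 3: P2 pit1 -> P1=[0,5,4,4,3,0](1) P2=[3,0,3,6,3,5](0)
Move 4: P2 pit0 -> P1=[0,5,4,4,3,0](1) P2=[0,1,4,7,3,5](0)
Move 5: P1 pit1 -> P1=[0,0,5,5,4,1](2) P2=[0,1,4,7,3,5](0)
Move 6: P1 pit2 -> P1=[0,0,0,6,5,2](3) P2=[1,1,4,7,3,5](0)
Move 7: P1 pit5 -> P1=[0,0,0,6,5,0](4) P2=[2,1,4,7,3,5](0)

Answer: 0 0 0 6 5 0 4 2 1 4 7 3 5 0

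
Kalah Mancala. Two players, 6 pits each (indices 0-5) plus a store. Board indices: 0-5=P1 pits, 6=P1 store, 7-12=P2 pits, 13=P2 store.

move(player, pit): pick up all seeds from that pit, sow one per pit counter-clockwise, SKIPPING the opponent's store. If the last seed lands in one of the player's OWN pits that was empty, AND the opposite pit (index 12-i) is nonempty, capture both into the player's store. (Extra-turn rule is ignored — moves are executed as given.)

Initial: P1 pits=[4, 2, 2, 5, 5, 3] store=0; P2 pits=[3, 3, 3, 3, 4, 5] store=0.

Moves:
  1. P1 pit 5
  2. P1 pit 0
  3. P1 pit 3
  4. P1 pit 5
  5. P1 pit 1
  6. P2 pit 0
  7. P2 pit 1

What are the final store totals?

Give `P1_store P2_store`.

Answer: 3 1

Derivation:
Move 1: P1 pit5 -> P1=[4,2,2,5,5,0](1) P2=[4,4,3,3,4,5](0)
Move 2: P1 pit0 -> P1=[0,3,3,6,6,0](1) P2=[4,4,3,3,4,5](0)
Move 3: P1 pit3 -> P1=[0,3,3,0,7,1](2) P2=[5,5,4,3,4,5](0)
Move 4: P1 pit5 -> P1=[0,3,3,0,7,0](3) P2=[5,5,4,3,4,5](0)
Move 5: P1 pit1 -> P1=[0,0,4,1,8,0](3) P2=[5,5,4,3,4,5](0)
Move 6: P2 pit0 -> P1=[0,0,4,1,8,0](3) P2=[0,6,5,4,5,6](0)
Move 7: P2 pit1 -> P1=[1,0,4,1,8,0](3) P2=[0,0,6,5,6,7](1)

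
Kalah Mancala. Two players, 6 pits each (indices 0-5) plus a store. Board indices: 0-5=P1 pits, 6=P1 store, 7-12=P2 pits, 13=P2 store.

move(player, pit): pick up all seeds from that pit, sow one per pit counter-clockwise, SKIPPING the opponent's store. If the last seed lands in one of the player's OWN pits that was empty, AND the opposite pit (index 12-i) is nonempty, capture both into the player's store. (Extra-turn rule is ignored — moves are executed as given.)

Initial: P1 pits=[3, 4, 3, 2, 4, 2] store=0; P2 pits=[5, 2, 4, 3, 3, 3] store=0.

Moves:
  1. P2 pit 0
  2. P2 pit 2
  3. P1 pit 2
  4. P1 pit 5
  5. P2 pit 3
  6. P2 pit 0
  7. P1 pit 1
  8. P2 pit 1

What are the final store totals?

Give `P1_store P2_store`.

Answer: 2 3

Derivation:
Move 1: P2 pit0 -> P1=[3,4,3,2,4,2](0) P2=[0,3,5,4,4,4](0)
Move 2: P2 pit2 -> P1=[4,4,3,2,4,2](0) P2=[0,3,0,5,5,5](1)
Move 3: P1 pit2 -> P1=[4,4,0,3,5,3](0) P2=[0,3,0,5,5,5](1)
Move 4: P1 pit5 -> P1=[4,4,0,3,5,0](1) P2=[1,4,0,5,5,5](1)
Move 5: P2 pit3 -> P1=[5,5,0,3,5,0](1) P2=[1,4,0,0,6,6](2)
Move 6: P2 pit0 -> P1=[5,5,0,3,5,0](1) P2=[0,5,0,0,6,6](2)
Move 7: P1 pit1 -> P1=[5,0,1,4,6,1](2) P2=[0,5,0,0,6,6](2)
Move 8: P2 pit1 -> P1=[5,0,1,4,6,1](2) P2=[0,0,1,1,7,7](3)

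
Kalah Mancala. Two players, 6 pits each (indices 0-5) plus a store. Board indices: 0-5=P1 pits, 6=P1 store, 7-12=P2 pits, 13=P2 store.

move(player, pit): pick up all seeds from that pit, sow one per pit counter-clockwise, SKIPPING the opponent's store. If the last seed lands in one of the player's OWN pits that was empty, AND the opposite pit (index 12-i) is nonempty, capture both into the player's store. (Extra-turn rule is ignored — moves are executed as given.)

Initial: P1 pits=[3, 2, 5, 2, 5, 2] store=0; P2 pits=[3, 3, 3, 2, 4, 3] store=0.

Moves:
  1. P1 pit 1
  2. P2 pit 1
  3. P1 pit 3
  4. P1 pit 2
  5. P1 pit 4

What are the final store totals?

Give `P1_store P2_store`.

Move 1: P1 pit1 -> P1=[3,0,6,3,5,2](0) P2=[3,3,3,2,4,3](0)
Move 2: P2 pit1 -> P1=[3,0,6,3,5,2](0) P2=[3,0,4,3,5,3](0)
Move 3: P1 pit3 -> P1=[3,0,6,0,6,3](1) P2=[3,0,4,3,5,3](0)
Move 4: P1 pit2 -> P1=[3,0,0,1,7,4](2) P2=[4,1,4,3,5,3](0)
Move 5: P1 pit4 -> P1=[3,0,0,1,0,5](3) P2=[5,2,5,4,6,3](0)

Answer: 3 0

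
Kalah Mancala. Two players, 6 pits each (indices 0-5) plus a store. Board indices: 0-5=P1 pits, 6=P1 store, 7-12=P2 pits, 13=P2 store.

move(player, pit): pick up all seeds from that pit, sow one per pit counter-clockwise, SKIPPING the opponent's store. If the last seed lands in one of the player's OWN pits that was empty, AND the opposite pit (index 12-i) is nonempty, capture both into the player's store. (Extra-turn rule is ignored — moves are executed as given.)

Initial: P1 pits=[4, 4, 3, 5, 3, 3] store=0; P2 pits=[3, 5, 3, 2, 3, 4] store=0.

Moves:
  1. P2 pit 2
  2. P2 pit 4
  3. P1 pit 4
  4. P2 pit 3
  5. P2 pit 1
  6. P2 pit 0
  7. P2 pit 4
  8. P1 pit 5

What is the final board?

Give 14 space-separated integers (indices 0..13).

Move 1: P2 pit2 -> P1=[4,4,3,5,3,3](0) P2=[3,5,0,3,4,5](0)
Move 2: P2 pit4 -> P1=[5,5,3,5,3,3](0) P2=[3,5,0,3,0,6](1)
Move 3: P1 pit4 -> P1=[5,5,3,5,0,4](1) P2=[4,5,0,3,0,6](1)
Move 4: P2 pit3 -> P1=[5,5,3,5,0,4](1) P2=[4,5,0,0,1,7](2)
Move 5: P2 pit1 -> P1=[5,5,3,5,0,4](1) P2=[4,0,1,1,2,8](3)
Move 6: P2 pit0 -> P1=[5,5,3,5,0,4](1) P2=[0,1,2,2,3,8](3)
Move 7: P2 pit4 -> P1=[6,5,3,5,0,4](1) P2=[0,1,2,2,0,9](4)
Move 8: P1 pit5 -> P1=[6,5,3,5,0,0](2) P2=[1,2,3,2,0,9](4)

Answer: 6 5 3 5 0 0 2 1 2 3 2 0 9 4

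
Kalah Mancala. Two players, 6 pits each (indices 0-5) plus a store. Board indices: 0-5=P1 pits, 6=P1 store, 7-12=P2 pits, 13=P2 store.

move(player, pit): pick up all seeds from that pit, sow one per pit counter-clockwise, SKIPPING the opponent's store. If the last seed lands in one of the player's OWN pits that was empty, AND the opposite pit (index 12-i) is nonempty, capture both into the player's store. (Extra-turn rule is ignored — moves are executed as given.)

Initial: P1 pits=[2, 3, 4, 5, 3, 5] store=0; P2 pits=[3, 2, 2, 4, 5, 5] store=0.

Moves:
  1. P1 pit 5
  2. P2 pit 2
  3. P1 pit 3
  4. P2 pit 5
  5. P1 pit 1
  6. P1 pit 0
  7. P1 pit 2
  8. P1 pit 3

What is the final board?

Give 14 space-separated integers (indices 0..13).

Move 1: P1 pit5 -> P1=[2,3,4,5,3,0](1) P2=[4,3,3,5,5,5](0)
Move 2: P2 pit2 -> P1=[2,3,4,5,3,0](1) P2=[4,3,0,6,6,6](0)
Move 3: P1 pit3 -> P1=[2,3,4,0,4,1](2) P2=[5,4,0,6,6,6](0)
Move 4: P2 pit5 -> P1=[3,4,5,1,5,1](2) P2=[5,4,0,6,6,0](1)
Move 5: P1 pit1 -> P1=[3,0,6,2,6,2](2) P2=[5,4,0,6,6,0](1)
Move 6: P1 pit0 -> P1=[0,1,7,3,6,2](2) P2=[5,4,0,6,6,0](1)
Move 7: P1 pit2 -> P1=[0,1,0,4,7,3](3) P2=[6,5,1,6,6,0](1)
Move 8: P1 pit3 -> P1=[0,1,0,0,8,4](4) P2=[7,5,1,6,6,0](1)

Answer: 0 1 0 0 8 4 4 7 5 1 6 6 0 1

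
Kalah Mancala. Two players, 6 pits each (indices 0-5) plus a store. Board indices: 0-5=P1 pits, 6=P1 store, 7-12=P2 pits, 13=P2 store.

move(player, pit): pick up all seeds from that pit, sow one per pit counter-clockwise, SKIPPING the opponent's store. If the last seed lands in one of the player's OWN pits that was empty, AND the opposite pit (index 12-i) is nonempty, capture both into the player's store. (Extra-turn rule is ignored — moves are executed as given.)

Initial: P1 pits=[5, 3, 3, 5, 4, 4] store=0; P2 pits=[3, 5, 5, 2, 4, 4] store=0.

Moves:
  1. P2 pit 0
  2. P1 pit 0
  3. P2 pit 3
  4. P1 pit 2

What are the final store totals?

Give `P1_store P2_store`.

Move 1: P2 pit0 -> P1=[5,3,3,5,4,4](0) P2=[0,6,6,3,4,4](0)
Move 2: P1 pit0 -> P1=[0,4,4,6,5,5](0) P2=[0,6,6,3,4,4](0)
Move 3: P2 pit3 -> P1=[0,4,4,6,5,5](0) P2=[0,6,6,0,5,5](1)
Move 4: P1 pit2 -> P1=[0,4,0,7,6,6](1) P2=[0,6,6,0,5,5](1)

Answer: 1 1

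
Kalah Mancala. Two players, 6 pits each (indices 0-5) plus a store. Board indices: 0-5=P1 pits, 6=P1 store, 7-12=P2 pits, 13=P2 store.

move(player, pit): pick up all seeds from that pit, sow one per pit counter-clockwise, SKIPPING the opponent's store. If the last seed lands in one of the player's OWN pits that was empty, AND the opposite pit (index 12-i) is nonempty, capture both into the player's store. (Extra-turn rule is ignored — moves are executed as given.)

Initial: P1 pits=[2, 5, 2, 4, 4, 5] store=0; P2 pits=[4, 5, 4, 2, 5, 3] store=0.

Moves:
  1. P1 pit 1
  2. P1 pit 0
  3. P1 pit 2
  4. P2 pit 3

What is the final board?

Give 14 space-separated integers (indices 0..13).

Move 1: P1 pit1 -> P1=[2,0,3,5,5,6](1) P2=[4,5,4,2,5,3](0)
Move 2: P1 pit0 -> P1=[0,1,4,5,5,6](1) P2=[4,5,4,2,5,3](0)
Move 3: P1 pit2 -> P1=[0,1,0,6,6,7](2) P2=[4,5,4,2,5,3](0)
Move 4: P2 pit3 -> P1=[0,1,0,6,6,7](2) P2=[4,5,4,0,6,4](0)

Answer: 0 1 0 6 6 7 2 4 5 4 0 6 4 0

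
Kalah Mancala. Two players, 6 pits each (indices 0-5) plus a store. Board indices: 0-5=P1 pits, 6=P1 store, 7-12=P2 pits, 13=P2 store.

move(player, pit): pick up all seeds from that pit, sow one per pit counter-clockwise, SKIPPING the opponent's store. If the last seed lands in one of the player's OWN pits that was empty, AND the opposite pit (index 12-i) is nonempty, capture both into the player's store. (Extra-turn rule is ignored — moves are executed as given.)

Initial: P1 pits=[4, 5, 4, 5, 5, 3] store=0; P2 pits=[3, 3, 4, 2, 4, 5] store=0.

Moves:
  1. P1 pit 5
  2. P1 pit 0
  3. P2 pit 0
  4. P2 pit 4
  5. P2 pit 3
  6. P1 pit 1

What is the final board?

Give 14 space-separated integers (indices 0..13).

Answer: 1 0 7 7 7 1 2 1 6 5 0 1 7 2

Derivation:
Move 1: P1 pit5 -> P1=[4,5,4,5,5,0](1) P2=[4,4,4,2,4,5](0)
Move 2: P1 pit0 -> P1=[0,6,5,6,6,0](1) P2=[4,4,4,2,4,5](0)
Move 3: P2 pit0 -> P1=[0,6,5,6,6,0](1) P2=[0,5,5,3,5,5](0)
Move 4: P2 pit4 -> P1=[1,7,6,6,6,0](1) P2=[0,5,5,3,0,6](1)
Move 5: P2 pit3 -> P1=[1,7,6,6,6,0](1) P2=[0,5,5,0,1,7](2)
Move 6: P1 pit1 -> P1=[1,0,7,7,7,1](2) P2=[1,6,5,0,1,7](2)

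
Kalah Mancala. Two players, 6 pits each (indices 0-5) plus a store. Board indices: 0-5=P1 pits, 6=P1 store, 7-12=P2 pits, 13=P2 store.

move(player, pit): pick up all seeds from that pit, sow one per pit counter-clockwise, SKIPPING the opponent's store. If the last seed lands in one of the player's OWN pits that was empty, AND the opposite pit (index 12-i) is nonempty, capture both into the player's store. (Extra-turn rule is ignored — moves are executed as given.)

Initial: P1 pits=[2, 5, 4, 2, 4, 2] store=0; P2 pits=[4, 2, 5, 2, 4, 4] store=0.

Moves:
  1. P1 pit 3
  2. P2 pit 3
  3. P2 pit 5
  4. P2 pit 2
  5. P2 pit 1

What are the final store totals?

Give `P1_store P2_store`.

Move 1: P1 pit3 -> P1=[2,5,4,0,5,3](0) P2=[4,2,5,2,4,4](0)
Move 2: P2 pit3 -> P1=[2,5,4,0,5,3](0) P2=[4,2,5,0,5,5](0)
Move 3: P2 pit5 -> P1=[3,6,5,1,5,3](0) P2=[4,2,5,0,5,0](1)
Move 4: P2 pit2 -> P1=[4,6,5,1,5,3](0) P2=[4,2,0,1,6,1](2)
Move 5: P2 pit1 -> P1=[4,6,5,1,5,3](0) P2=[4,0,1,2,6,1](2)

Answer: 0 2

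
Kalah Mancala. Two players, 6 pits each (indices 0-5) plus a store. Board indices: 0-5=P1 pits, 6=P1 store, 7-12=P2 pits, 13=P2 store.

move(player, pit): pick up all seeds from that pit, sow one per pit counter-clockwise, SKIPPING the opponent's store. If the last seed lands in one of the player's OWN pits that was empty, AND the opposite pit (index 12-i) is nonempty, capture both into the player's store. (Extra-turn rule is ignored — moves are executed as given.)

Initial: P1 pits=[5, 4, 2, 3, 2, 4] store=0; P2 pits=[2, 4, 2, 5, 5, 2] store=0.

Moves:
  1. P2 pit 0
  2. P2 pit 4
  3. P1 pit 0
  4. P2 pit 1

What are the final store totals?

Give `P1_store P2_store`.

Move 1: P2 pit0 -> P1=[5,4,2,3,2,4](0) P2=[0,5,3,5,5,2](0)
Move 2: P2 pit4 -> P1=[6,5,3,3,2,4](0) P2=[0,5,3,5,0,3](1)
Move 3: P1 pit0 -> P1=[0,6,4,4,3,5](1) P2=[0,5,3,5,0,3](1)
Move 4: P2 pit1 -> P1=[0,6,4,4,3,5](1) P2=[0,0,4,6,1,4](2)

Answer: 1 2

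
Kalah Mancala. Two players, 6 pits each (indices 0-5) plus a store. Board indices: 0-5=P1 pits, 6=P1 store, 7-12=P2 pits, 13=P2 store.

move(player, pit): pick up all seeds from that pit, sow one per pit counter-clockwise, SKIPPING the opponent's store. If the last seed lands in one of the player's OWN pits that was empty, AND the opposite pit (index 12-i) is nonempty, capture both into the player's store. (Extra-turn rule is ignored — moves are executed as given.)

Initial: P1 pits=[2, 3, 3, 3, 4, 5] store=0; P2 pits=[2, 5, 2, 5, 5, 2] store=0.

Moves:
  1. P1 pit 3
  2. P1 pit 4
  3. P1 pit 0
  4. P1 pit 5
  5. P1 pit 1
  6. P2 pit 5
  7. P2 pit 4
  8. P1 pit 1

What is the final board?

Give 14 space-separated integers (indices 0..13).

Move 1: P1 pit3 -> P1=[2,3,3,0,5,6](1) P2=[2,5,2,5,5,2](0)
Move 2: P1 pit4 -> P1=[2,3,3,0,0,7](2) P2=[3,6,3,5,5,2](0)
Move 3: P1 pit0 -> P1=[0,4,4,0,0,7](2) P2=[3,6,3,5,5,2](0)
Move 4: P1 pit5 -> P1=[0,4,4,0,0,0](3) P2=[4,7,4,6,6,3](0)
Move 5: P1 pit1 -> P1=[0,0,5,1,1,0](8) P2=[0,7,4,6,6,3](0)
Move 6: P2 pit5 -> P1=[1,1,5,1,1,0](8) P2=[0,7,4,6,6,0](1)
Move 7: P2 pit4 -> P1=[2,2,6,2,1,0](8) P2=[0,7,4,6,0,1](2)
Move 8: P1 pit1 -> P1=[2,0,7,3,1,0](8) P2=[0,7,4,6,0,1](2)

Answer: 2 0 7 3 1 0 8 0 7 4 6 0 1 2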